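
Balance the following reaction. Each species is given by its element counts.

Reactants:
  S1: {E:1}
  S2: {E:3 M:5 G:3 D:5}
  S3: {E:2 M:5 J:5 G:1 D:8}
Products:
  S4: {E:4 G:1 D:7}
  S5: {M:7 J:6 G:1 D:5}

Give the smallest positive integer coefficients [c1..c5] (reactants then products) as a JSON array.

Coefficients: [1, 1, 6, 4, 5]

E: 1·1+1·3+6·2 = 16 | 4·4+5·0 = 16
M: 1·0+1·5+6·5 = 35 | 4·0+5·7 = 35
J: 1·0+1·0+6·5 = 30 | 4·0+5·6 = 30
G: 1·0+1·3+6·1 = 9 | 4·1+5·1 = 9
D: 1·0+1·5+6·8 = 53 | 4·7+5·5 = 53
gcd(1,1,6,4,5) = 1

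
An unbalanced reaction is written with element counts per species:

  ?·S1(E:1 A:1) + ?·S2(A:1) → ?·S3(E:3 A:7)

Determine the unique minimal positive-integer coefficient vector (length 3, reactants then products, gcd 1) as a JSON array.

E: 3·1+4·0 = 3 | 1·3 = 3
A: 3·1+4·1 = 7 | 1·7 = 7
gcd(3,4,1) = 1

Coefficients: [3, 4, 1]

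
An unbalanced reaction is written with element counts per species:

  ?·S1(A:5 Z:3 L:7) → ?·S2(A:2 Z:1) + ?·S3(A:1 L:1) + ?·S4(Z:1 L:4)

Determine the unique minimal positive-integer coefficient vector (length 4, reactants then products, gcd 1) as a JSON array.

Coefficients: [3, 5, 5, 4]

A: 3·5 = 15 | 5·2+5·1+4·0 = 15
Z: 3·3 = 9 | 5·1+5·0+4·1 = 9
L: 3·7 = 21 | 5·0+5·1+4·4 = 21
gcd(3,5,5,4) = 1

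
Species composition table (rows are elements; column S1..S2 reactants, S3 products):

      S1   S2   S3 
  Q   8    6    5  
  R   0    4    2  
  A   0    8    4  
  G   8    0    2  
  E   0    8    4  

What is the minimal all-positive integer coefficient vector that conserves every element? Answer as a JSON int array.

Coefficients: [1, 2, 4]

Q: 1·8+2·6 = 20 | 4·5 = 20
R: 1·0+2·4 = 8 | 4·2 = 8
A: 1·0+2·8 = 16 | 4·4 = 16
G: 1·8+2·0 = 8 | 4·2 = 8
E: 1·0+2·8 = 16 | 4·4 = 16
gcd(1,2,4) = 1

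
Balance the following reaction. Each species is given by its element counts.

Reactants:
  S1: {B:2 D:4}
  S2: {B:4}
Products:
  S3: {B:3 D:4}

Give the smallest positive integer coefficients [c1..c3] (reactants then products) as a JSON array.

B: 4·2+1·4 = 12 | 4·3 = 12
D: 4·4+1·0 = 16 | 4·4 = 16
gcd(4,1,4) = 1

Coefficients: [4, 1, 4]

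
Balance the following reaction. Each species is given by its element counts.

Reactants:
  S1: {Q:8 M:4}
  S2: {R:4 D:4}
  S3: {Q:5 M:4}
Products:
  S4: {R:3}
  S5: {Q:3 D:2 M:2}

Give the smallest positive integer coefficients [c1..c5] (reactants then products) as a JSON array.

Coefficients: [1, 3, 2, 4, 6]

Q: 1·8+3·0+2·5 = 18 | 4·0+6·3 = 18
R: 1·0+3·4+2·0 = 12 | 4·3+6·0 = 12
D: 1·0+3·4+2·0 = 12 | 4·0+6·2 = 12
M: 1·4+3·0+2·4 = 12 | 4·0+6·2 = 12
gcd(1,3,2,4,6) = 1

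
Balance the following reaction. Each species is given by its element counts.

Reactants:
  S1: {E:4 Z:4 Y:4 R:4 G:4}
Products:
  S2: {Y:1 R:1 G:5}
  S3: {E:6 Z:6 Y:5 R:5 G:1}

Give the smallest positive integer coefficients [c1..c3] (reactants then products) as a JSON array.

E: 3·4 = 12 | 2·0+2·6 = 12
Z: 3·4 = 12 | 2·0+2·6 = 12
Y: 3·4 = 12 | 2·1+2·5 = 12
R: 3·4 = 12 | 2·1+2·5 = 12
G: 3·4 = 12 | 2·5+2·1 = 12
gcd(3,2,2) = 1

Coefficients: [3, 2, 2]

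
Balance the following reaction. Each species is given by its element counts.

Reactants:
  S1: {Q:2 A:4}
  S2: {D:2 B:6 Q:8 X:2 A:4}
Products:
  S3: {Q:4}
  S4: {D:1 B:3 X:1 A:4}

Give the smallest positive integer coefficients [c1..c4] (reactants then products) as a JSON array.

Coefficients: [2, 2, 5, 4]

D: 2·0+2·2 = 4 | 5·0+4·1 = 4
B: 2·0+2·6 = 12 | 5·0+4·3 = 12
Q: 2·2+2·8 = 20 | 5·4+4·0 = 20
X: 2·0+2·2 = 4 | 5·0+4·1 = 4
A: 2·4+2·4 = 16 | 5·0+4·4 = 16
gcd(2,2,5,4) = 1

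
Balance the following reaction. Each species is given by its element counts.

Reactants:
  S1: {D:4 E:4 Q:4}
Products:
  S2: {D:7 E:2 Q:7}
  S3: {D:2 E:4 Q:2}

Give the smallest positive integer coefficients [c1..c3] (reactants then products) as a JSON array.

D: 6·4 = 24 | 2·7+5·2 = 24
E: 6·4 = 24 | 2·2+5·4 = 24
Q: 6·4 = 24 | 2·7+5·2 = 24
gcd(6,2,5) = 1

Coefficients: [6, 2, 5]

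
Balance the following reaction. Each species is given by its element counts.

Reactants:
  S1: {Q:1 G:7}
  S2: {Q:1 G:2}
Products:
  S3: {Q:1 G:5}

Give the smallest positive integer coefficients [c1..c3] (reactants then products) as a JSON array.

Coefficients: [3, 2, 5]

Q: 3·1+2·1 = 5 | 5·1 = 5
G: 3·7+2·2 = 25 | 5·5 = 25
gcd(3,2,5) = 1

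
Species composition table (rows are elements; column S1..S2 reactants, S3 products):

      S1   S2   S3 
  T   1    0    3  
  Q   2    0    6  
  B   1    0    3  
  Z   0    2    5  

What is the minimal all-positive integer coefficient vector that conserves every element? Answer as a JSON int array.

Coefficients: [6, 5, 2]

T: 6·1+5·0 = 6 | 2·3 = 6
Q: 6·2+5·0 = 12 | 2·6 = 12
B: 6·1+5·0 = 6 | 2·3 = 6
Z: 6·0+5·2 = 10 | 2·5 = 10
gcd(6,5,2) = 1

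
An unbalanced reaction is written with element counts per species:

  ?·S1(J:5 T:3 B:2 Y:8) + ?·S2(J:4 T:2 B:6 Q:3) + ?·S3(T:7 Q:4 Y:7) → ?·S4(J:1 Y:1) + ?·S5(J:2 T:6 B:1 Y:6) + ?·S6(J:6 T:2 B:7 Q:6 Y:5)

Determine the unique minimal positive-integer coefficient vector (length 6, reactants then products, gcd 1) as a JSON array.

J: 5·5+4·4+3·0 = 41 | 5·1+6·2+4·6 = 41
T: 5·3+4·2+3·7 = 44 | 5·0+6·6+4·2 = 44
B: 5·2+4·6+3·0 = 34 | 5·0+6·1+4·7 = 34
Q: 5·0+4·3+3·4 = 24 | 5·0+6·0+4·6 = 24
Y: 5·8+4·0+3·7 = 61 | 5·1+6·6+4·5 = 61
gcd(5,4,3,5,6,4) = 1

Coefficients: [5, 4, 3, 5, 6, 4]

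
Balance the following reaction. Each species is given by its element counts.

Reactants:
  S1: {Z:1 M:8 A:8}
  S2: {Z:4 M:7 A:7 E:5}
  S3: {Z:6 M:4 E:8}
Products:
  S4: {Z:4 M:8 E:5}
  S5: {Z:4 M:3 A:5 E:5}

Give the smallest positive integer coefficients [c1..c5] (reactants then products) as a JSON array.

Z: 2·1+2·4+5·6 = 40 | 4·4+6·4 = 40
M: 2·8+2·7+5·4 = 50 | 4·8+6·3 = 50
A: 2·8+2·7+5·0 = 30 | 4·0+6·5 = 30
E: 2·0+2·5+5·8 = 50 | 4·5+6·5 = 50
gcd(2,2,5,4,6) = 1

Coefficients: [2, 2, 5, 4, 6]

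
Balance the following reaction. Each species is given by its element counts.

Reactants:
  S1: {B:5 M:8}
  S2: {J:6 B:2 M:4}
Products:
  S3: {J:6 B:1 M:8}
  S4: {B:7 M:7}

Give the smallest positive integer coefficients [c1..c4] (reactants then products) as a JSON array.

J: 5·0+3·6 = 18 | 3·6+4·0 = 18
B: 5·5+3·2 = 31 | 3·1+4·7 = 31
M: 5·8+3·4 = 52 | 3·8+4·7 = 52
gcd(5,3,3,4) = 1

Coefficients: [5, 3, 3, 4]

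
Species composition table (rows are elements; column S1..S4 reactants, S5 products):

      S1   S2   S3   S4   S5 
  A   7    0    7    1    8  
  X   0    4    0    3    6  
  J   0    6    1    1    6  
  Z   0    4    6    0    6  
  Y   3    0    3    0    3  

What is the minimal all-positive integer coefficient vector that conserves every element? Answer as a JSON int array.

A: 2·7+3·0+2·7+4·1 = 32 | 4·8 = 32
X: 2·0+3·4+2·0+4·3 = 24 | 4·6 = 24
J: 2·0+3·6+2·1+4·1 = 24 | 4·6 = 24
Z: 2·0+3·4+2·6+4·0 = 24 | 4·6 = 24
Y: 2·3+3·0+2·3+4·0 = 12 | 4·3 = 12
gcd(2,3,2,4,4) = 1

Coefficients: [2, 3, 2, 4, 4]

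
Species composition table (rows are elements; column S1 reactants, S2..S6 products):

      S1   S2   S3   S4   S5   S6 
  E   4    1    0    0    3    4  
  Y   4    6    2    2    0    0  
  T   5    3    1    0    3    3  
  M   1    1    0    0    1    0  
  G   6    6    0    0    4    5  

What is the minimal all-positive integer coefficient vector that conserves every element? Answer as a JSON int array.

E: 6·4 = 24 | 1·1+6·0+3·0+5·3+2·4 = 24
Y: 6·4 = 24 | 1·6+6·2+3·2+5·0+2·0 = 24
T: 6·5 = 30 | 1·3+6·1+3·0+5·3+2·3 = 30
M: 6·1 = 6 | 1·1+6·0+3·0+5·1+2·0 = 6
G: 6·6 = 36 | 1·6+6·0+3·0+5·4+2·5 = 36
gcd(6,1,6,3,5,2) = 1

Coefficients: [6, 1, 6, 3, 5, 2]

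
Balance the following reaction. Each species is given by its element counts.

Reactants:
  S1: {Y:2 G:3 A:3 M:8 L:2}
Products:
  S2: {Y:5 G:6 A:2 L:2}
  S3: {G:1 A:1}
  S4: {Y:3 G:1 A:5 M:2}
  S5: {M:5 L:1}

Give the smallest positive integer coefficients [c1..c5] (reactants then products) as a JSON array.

Coefficients: [4, 1, 5, 1, 6]

Y: 4·2 = 8 | 1·5+5·0+1·3+6·0 = 8
G: 4·3 = 12 | 1·6+5·1+1·1+6·0 = 12
A: 4·3 = 12 | 1·2+5·1+1·5+6·0 = 12
M: 4·8 = 32 | 1·0+5·0+1·2+6·5 = 32
L: 4·2 = 8 | 1·2+5·0+1·0+6·1 = 8
gcd(4,1,5,1,6) = 1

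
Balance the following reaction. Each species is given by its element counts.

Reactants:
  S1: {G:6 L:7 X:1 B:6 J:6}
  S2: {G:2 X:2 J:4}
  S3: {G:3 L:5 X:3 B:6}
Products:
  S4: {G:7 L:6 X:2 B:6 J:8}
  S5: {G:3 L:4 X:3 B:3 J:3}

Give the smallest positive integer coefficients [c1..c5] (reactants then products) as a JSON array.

Coefficients: [3, 3, 1, 3, 2]

G: 3·6+3·2+1·3 = 27 | 3·7+2·3 = 27
L: 3·7+3·0+1·5 = 26 | 3·6+2·4 = 26
X: 3·1+3·2+1·3 = 12 | 3·2+2·3 = 12
B: 3·6+3·0+1·6 = 24 | 3·6+2·3 = 24
J: 3·6+3·4+1·0 = 30 | 3·8+2·3 = 30
gcd(3,3,1,3,2) = 1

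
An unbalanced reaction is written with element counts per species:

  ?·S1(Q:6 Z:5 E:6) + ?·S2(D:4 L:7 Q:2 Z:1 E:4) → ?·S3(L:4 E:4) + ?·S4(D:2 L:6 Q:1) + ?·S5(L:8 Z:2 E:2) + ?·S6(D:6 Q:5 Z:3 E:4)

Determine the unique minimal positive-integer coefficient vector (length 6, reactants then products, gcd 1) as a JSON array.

Coefficients: [1, 6, 4, 3, 1, 3]

D: 1·0+6·4 = 24 | 4·0+3·2+1·0+3·6 = 24
L: 1·0+6·7 = 42 | 4·4+3·6+1·8+3·0 = 42
Q: 1·6+6·2 = 18 | 4·0+3·1+1·0+3·5 = 18
Z: 1·5+6·1 = 11 | 4·0+3·0+1·2+3·3 = 11
E: 1·6+6·4 = 30 | 4·4+3·0+1·2+3·4 = 30
gcd(1,6,4,3,1,3) = 1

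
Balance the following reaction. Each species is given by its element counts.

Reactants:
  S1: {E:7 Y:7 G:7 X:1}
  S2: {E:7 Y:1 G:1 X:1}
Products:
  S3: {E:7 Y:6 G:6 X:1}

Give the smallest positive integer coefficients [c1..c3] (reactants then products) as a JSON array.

Coefficients: [5, 1, 6]

E: 5·7+1·7 = 42 | 6·7 = 42
Y: 5·7+1·1 = 36 | 6·6 = 36
G: 5·7+1·1 = 36 | 6·6 = 36
X: 5·1+1·1 = 6 | 6·1 = 6
gcd(5,1,6) = 1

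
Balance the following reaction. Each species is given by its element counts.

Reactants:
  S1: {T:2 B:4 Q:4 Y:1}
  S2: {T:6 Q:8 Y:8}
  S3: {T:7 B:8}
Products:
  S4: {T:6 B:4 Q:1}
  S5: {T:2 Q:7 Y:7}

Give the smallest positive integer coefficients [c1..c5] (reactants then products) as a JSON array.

Coefficients: [2, 5, 2, 6, 6]

T: 2·2+5·6+2·7 = 48 | 6·6+6·2 = 48
B: 2·4+5·0+2·8 = 24 | 6·4+6·0 = 24
Q: 2·4+5·8+2·0 = 48 | 6·1+6·7 = 48
Y: 2·1+5·8+2·0 = 42 | 6·0+6·7 = 42
gcd(2,5,2,6,6) = 1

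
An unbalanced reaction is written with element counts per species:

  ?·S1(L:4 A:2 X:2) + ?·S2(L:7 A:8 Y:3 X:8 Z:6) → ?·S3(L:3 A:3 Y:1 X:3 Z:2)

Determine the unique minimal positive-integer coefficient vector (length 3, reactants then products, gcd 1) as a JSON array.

L: 1·4+2·7 = 18 | 6·3 = 18
A: 1·2+2·8 = 18 | 6·3 = 18
Y: 1·0+2·3 = 6 | 6·1 = 6
X: 1·2+2·8 = 18 | 6·3 = 18
Z: 1·0+2·6 = 12 | 6·2 = 12
gcd(1,2,6) = 1

Coefficients: [1, 2, 6]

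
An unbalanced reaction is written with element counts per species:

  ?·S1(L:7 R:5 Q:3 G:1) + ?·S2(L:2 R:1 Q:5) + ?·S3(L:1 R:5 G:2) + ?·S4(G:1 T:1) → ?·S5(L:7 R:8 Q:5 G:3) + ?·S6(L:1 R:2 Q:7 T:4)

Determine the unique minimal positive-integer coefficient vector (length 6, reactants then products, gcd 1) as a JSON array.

L: 4·7+5·2+5·1+4·0 = 43 | 6·7+1·1 = 43
R: 4·5+5·1+5·5+4·0 = 50 | 6·8+1·2 = 50
Q: 4·3+5·5+5·0+4·0 = 37 | 6·5+1·7 = 37
G: 4·1+5·0+5·2+4·1 = 18 | 6·3+1·0 = 18
T: 4·0+5·0+5·0+4·1 = 4 | 6·0+1·4 = 4
gcd(4,5,5,4,6,1) = 1

Coefficients: [4, 5, 5, 4, 6, 1]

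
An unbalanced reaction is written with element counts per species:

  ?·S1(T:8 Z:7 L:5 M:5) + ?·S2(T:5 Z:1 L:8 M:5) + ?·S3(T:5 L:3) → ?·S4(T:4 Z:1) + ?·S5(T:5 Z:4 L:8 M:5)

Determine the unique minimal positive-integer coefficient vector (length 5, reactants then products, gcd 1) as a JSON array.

T: 3·8+1·5+3·5 = 44 | 6·4+4·5 = 44
Z: 3·7+1·1+3·0 = 22 | 6·1+4·4 = 22
L: 3·5+1·8+3·3 = 32 | 6·0+4·8 = 32
M: 3·5+1·5+3·0 = 20 | 6·0+4·5 = 20
gcd(3,1,3,6,4) = 1

Coefficients: [3, 1, 3, 6, 4]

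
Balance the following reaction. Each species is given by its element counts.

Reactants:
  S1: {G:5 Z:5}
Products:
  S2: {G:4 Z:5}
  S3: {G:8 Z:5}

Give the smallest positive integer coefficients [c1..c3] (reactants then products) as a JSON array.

Coefficients: [4, 3, 1]

G: 4·5 = 20 | 3·4+1·8 = 20
Z: 4·5 = 20 | 3·5+1·5 = 20
gcd(4,3,1) = 1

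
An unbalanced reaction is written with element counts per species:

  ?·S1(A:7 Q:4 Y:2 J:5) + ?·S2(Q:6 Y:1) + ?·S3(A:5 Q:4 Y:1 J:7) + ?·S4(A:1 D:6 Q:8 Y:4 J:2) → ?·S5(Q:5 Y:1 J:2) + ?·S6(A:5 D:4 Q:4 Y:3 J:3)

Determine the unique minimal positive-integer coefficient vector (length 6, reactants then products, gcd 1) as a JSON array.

Coefficients: [3, 1, 1, 4, 6, 6]

A: 3·7+1·0+1·5+4·1 = 30 | 6·0+6·5 = 30
D: 3·0+1·0+1·0+4·6 = 24 | 6·0+6·4 = 24
Q: 3·4+1·6+1·4+4·8 = 54 | 6·5+6·4 = 54
Y: 3·2+1·1+1·1+4·4 = 24 | 6·1+6·3 = 24
J: 3·5+1·0+1·7+4·2 = 30 | 6·2+6·3 = 30
gcd(3,1,1,4,6,6) = 1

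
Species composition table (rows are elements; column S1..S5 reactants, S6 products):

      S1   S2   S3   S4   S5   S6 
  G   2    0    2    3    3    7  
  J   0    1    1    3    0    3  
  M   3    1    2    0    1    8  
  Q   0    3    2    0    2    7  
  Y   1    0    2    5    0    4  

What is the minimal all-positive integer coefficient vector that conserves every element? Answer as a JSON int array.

Coefficients: [5, 5, 1, 1, 2, 3]

G: 5·2+5·0+1·2+1·3+2·3 = 21 | 3·7 = 21
J: 5·0+5·1+1·1+1·3+2·0 = 9 | 3·3 = 9
M: 5·3+5·1+1·2+1·0+2·1 = 24 | 3·8 = 24
Q: 5·0+5·3+1·2+1·0+2·2 = 21 | 3·7 = 21
Y: 5·1+5·0+1·2+1·5+2·0 = 12 | 3·4 = 12
gcd(5,5,1,1,2,3) = 1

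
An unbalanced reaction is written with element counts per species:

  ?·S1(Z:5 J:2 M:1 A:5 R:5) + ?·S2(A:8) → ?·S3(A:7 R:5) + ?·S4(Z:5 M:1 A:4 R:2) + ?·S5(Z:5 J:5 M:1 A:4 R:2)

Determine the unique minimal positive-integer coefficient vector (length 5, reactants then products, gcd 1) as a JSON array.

Z: 5·5+2·0 = 25 | 3·0+3·5+2·5 = 25
J: 5·2+2·0 = 10 | 3·0+3·0+2·5 = 10
M: 5·1+2·0 = 5 | 3·0+3·1+2·1 = 5
A: 5·5+2·8 = 41 | 3·7+3·4+2·4 = 41
R: 5·5+2·0 = 25 | 3·5+3·2+2·2 = 25
gcd(5,2,3,3,2) = 1

Coefficients: [5, 2, 3, 3, 2]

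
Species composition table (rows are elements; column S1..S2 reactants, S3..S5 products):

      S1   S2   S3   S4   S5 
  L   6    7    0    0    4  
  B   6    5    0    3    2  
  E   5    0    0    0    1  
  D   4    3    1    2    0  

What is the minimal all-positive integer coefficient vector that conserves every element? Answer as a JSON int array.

Coefficients: [1, 2, 6, 2, 5]

L: 1·6+2·7 = 20 | 6·0+2·0+5·4 = 20
B: 1·6+2·5 = 16 | 6·0+2·3+5·2 = 16
E: 1·5+2·0 = 5 | 6·0+2·0+5·1 = 5
D: 1·4+2·3 = 10 | 6·1+2·2+5·0 = 10
gcd(1,2,6,2,5) = 1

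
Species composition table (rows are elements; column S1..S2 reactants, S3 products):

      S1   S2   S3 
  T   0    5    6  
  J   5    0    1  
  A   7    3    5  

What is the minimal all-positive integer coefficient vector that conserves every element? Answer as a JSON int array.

Coefficients: [1, 6, 5]

T: 1·0+6·5 = 30 | 5·6 = 30
J: 1·5+6·0 = 5 | 5·1 = 5
A: 1·7+6·3 = 25 | 5·5 = 25
gcd(1,6,5) = 1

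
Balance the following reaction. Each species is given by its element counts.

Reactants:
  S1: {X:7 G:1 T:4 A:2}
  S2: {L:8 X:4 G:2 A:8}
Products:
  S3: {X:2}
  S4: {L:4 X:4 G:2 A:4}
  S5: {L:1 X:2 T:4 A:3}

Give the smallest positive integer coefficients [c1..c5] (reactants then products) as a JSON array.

Coefficients: [4, 3, 6, 5, 4]

L: 4·0+3·8 = 24 | 6·0+5·4+4·1 = 24
X: 4·7+3·4 = 40 | 6·2+5·4+4·2 = 40
G: 4·1+3·2 = 10 | 6·0+5·2+4·0 = 10
T: 4·4+3·0 = 16 | 6·0+5·0+4·4 = 16
A: 4·2+3·8 = 32 | 6·0+5·4+4·3 = 32
gcd(4,3,6,5,4) = 1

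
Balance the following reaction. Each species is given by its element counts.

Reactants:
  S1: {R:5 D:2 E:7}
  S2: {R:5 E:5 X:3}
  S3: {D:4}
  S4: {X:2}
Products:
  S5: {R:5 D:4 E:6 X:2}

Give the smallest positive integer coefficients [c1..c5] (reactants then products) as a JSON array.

Coefficients: [2, 2, 3, 1, 4]

R: 2·5+2·5+3·0+1·0 = 20 | 4·5 = 20
D: 2·2+2·0+3·4+1·0 = 16 | 4·4 = 16
E: 2·7+2·5+3·0+1·0 = 24 | 4·6 = 24
X: 2·0+2·3+3·0+1·2 = 8 | 4·2 = 8
gcd(2,2,3,1,4) = 1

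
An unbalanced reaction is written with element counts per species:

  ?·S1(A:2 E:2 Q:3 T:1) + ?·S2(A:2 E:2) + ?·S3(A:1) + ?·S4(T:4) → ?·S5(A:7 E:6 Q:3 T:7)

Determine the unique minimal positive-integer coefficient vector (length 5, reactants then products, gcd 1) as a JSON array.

A: 2·2+4·2+2·1+3·0 = 14 | 2·7 = 14
E: 2·2+4·2+2·0+3·0 = 12 | 2·6 = 12
Q: 2·3+4·0+2·0+3·0 = 6 | 2·3 = 6
T: 2·1+4·0+2·0+3·4 = 14 | 2·7 = 14
gcd(2,4,2,3,2) = 1

Coefficients: [2, 4, 2, 3, 2]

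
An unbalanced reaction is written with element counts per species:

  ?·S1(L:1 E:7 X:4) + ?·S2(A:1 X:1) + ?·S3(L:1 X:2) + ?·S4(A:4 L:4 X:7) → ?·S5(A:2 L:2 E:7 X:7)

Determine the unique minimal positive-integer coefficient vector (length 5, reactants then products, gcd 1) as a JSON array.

Coefficients: [5, 6, 1, 1, 5]

A: 5·0+6·1+1·0+1·4 = 10 | 5·2 = 10
L: 5·1+6·0+1·1+1·4 = 10 | 5·2 = 10
E: 5·7+6·0+1·0+1·0 = 35 | 5·7 = 35
X: 5·4+6·1+1·2+1·7 = 35 | 5·7 = 35
gcd(5,6,1,1,5) = 1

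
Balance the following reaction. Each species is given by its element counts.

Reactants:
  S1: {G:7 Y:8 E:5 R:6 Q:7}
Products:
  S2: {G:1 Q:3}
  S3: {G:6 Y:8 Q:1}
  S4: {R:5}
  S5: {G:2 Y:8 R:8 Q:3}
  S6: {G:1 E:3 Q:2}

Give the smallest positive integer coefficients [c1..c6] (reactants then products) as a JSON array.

Coefficients: [3, 2, 2, 2, 1, 5]

G: 3·7 = 21 | 2·1+2·6+2·0+1·2+5·1 = 21
Y: 3·8 = 24 | 2·0+2·8+2·0+1·8+5·0 = 24
E: 3·5 = 15 | 2·0+2·0+2·0+1·0+5·3 = 15
R: 3·6 = 18 | 2·0+2·0+2·5+1·8+5·0 = 18
Q: 3·7 = 21 | 2·3+2·1+2·0+1·3+5·2 = 21
gcd(3,2,2,2,1,5) = 1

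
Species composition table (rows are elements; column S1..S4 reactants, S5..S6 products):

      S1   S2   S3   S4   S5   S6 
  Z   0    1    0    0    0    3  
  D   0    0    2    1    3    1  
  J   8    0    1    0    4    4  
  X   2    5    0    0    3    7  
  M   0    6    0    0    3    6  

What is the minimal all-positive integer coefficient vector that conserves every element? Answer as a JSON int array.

Z: 2·0+3·1+4·0+5·0 = 3 | 4·0+1·3 = 3
D: 2·0+3·0+4·2+5·1 = 13 | 4·3+1·1 = 13
J: 2·8+3·0+4·1+5·0 = 20 | 4·4+1·4 = 20
X: 2·2+3·5+4·0+5·0 = 19 | 4·3+1·7 = 19
M: 2·0+3·6+4·0+5·0 = 18 | 4·3+1·6 = 18
gcd(2,3,4,5,4,1) = 1

Coefficients: [2, 3, 4, 5, 4, 1]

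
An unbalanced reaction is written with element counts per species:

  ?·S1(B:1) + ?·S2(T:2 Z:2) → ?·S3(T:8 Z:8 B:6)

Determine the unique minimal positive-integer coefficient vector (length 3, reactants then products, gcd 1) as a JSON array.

T: 6·0+4·2 = 8 | 1·8 = 8
Z: 6·0+4·2 = 8 | 1·8 = 8
B: 6·1+4·0 = 6 | 1·6 = 6
gcd(6,4,1) = 1

Coefficients: [6, 4, 1]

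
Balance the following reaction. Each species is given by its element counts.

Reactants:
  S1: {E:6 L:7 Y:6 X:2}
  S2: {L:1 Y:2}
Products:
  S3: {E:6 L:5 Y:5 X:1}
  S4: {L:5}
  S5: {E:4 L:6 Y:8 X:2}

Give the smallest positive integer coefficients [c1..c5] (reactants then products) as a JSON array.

E: 4·6+5·0 = 24 | 2·6+1·0+3·4 = 24
L: 4·7+5·1 = 33 | 2·5+1·5+3·6 = 33
Y: 4·6+5·2 = 34 | 2·5+1·0+3·8 = 34
X: 4·2+5·0 = 8 | 2·1+1·0+3·2 = 8
gcd(4,5,2,1,3) = 1

Coefficients: [4, 5, 2, 1, 3]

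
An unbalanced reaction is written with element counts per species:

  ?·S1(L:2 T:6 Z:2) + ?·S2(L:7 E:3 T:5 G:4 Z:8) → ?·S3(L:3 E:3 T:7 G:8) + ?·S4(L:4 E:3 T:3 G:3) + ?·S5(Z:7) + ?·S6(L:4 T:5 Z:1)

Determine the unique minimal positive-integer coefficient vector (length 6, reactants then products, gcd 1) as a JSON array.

L: 4·2+5·7 = 43 | 1·3+4·4+6·0+6·4 = 43
E: 4·0+5·3 = 15 | 1·3+4·3+6·0+6·0 = 15
T: 4·6+5·5 = 49 | 1·7+4·3+6·0+6·5 = 49
G: 4·0+5·4 = 20 | 1·8+4·3+6·0+6·0 = 20
Z: 4·2+5·8 = 48 | 1·0+4·0+6·7+6·1 = 48
gcd(4,5,1,4,6,6) = 1

Coefficients: [4, 5, 1, 4, 6, 6]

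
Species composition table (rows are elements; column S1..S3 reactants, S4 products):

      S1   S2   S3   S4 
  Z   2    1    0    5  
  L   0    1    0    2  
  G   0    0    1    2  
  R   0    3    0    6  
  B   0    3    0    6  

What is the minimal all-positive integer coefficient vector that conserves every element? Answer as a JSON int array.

Z: 3·2+4·1+4·0 = 10 | 2·5 = 10
L: 3·0+4·1+4·0 = 4 | 2·2 = 4
G: 3·0+4·0+4·1 = 4 | 2·2 = 4
R: 3·0+4·3+4·0 = 12 | 2·6 = 12
B: 3·0+4·3+4·0 = 12 | 2·6 = 12
gcd(3,4,4,2) = 1

Coefficients: [3, 4, 4, 2]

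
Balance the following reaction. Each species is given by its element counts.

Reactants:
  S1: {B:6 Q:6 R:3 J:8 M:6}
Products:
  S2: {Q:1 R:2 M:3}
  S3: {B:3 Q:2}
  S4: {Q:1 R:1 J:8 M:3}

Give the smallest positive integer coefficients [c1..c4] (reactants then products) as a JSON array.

Coefficients: [1, 1, 2, 1]

B: 1·6 = 6 | 1·0+2·3+1·0 = 6
Q: 1·6 = 6 | 1·1+2·2+1·1 = 6
R: 1·3 = 3 | 1·2+2·0+1·1 = 3
J: 1·8 = 8 | 1·0+2·0+1·8 = 8
M: 1·6 = 6 | 1·3+2·0+1·3 = 6
gcd(1,1,2,1) = 1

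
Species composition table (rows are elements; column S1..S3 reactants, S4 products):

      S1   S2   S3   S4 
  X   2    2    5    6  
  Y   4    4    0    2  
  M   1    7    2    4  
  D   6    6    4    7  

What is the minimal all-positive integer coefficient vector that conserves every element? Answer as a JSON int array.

Coefficients: [1, 1, 4, 4]

X: 1·2+1·2+4·5 = 24 | 4·6 = 24
Y: 1·4+1·4+4·0 = 8 | 4·2 = 8
M: 1·1+1·7+4·2 = 16 | 4·4 = 16
D: 1·6+1·6+4·4 = 28 | 4·7 = 28
gcd(1,1,4,4) = 1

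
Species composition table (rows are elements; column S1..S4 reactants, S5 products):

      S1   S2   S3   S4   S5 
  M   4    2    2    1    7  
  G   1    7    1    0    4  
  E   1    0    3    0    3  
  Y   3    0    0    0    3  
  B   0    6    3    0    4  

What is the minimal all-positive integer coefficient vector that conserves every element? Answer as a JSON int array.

M: 3·4+1·2+2·2+3·1 = 21 | 3·7 = 21
G: 3·1+1·7+2·1+3·0 = 12 | 3·4 = 12
E: 3·1+1·0+2·3+3·0 = 9 | 3·3 = 9
Y: 3·3+1·0+2·0+3·0 = 9 | 3·3 = 9
B: 3·0+1·6+2·3+3·0 = 12 | 3·4 = 12
gcd(3,1,2,3,3) = 1

Coefficients: [3, 1, 2, 3, 3]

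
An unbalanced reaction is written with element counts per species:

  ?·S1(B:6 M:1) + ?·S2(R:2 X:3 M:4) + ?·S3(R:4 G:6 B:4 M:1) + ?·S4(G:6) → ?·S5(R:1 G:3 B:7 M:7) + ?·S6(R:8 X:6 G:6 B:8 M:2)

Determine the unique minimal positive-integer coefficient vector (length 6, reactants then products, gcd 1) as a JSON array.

R: 6·0+6·2+4·4+1·0 = 28 | 4·1+3·8 = 28
X: 6·0+6·3+4·0+1·0 = 18 | 4·0+3·6 = 18
G: 6·0+6·0+4·6+1·6 = 30 | 4·3+3·6 = 30
B: 6·6+6·0+4·4+1·0 = 52 | 4·7+3·8 = 52
M: 6·1+6·4+4·1+1·0 = 34 | 4·7+3·2 = 34
gcd(6,6,4,1,4,3) = 1

Coefficients: [6, 6, 4, 1, 4, 3]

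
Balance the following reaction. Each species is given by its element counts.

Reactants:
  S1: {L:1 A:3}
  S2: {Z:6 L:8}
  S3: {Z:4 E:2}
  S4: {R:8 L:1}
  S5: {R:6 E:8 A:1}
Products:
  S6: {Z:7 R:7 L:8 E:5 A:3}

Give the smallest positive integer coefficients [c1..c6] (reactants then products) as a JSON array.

Z: 5·0+5·6+3·4+3·0+3·0 = 42 | 6·7 = 42
R: 5·0+5·0+3·0+3·8+3·6 = 42 | 6·7 = 42
L: 5·1+5·8+3·0+3·1+3·0 = 48 | 6·8 = 48
E: 5·0+5·0+3·2+3·0+3·8 = 30 | 6·5 = 30
A: 5·3+5·0+3·0+3·0+3·1 = 18 | 6·3 = 18
gcd(5,5,3,3,3,6) = 1

Coefficients: [5, 5, 3, 3, 3, 6]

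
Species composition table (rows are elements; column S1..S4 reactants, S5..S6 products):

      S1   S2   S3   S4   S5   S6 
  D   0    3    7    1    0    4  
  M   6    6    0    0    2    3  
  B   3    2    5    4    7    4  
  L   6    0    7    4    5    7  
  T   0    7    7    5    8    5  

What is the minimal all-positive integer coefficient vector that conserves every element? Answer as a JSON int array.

D: 2·0+1·3+1·7+6·1 = 16 | 3·0+4·4 = 16
M: 2·6+1·6+1·0+6·0 = 18 | 3·2+4·3 = 18
B: 2·3+1·2+1·5+6·4 = 37 | 3·7+4·4 = 37
L: 2·6+1·0+1·7+6·4 = 43 | 3·5+4·7 = 43
T: 2·0+1·7+1·7+6·5 = 44 | 3·8+4·5 = 44
gcd(2,1,1,6,3,4) = 1

Coefficients: [2, 1, 1, 6, 3, 4]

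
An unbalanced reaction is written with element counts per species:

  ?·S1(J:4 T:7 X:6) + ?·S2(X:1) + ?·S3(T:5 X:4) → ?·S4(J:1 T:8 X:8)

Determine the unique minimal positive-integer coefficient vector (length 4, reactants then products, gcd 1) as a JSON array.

Coefficients: [1, 6, 5, 4]

J: 1·4+6·0+5·0 = 4 | 4·1 = 4
T: 1·7+6·0+5·5 = 32 | 4·8 = 32
X: 1·6+6·1+5·4 = 32 | 4·8 = 32
gcd(1,6,5,4) = 1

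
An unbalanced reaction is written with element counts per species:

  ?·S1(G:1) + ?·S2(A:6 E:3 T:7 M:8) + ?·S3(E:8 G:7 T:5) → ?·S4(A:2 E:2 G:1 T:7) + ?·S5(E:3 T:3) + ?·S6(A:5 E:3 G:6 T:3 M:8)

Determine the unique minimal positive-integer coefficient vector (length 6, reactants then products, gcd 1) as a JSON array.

A: 6·0+2·6+1·0 = 12 | 1·2+2·0+2·5 = 12
E: 6·0+2·3+1·8 = 14 | 1·2+2·3+2·3 = 14
G: 6·1+2·0+1·7 = 13 | 1·1+2·0+2·6 = 13
T: 6·0+2·7+1·5 = 19 | 1·7+2·3+2·3 = 19
M: 6·0+2·8+1·0 = 16 | 1·0+2·0+2·8 = 16
gcd(6,2,1,1,2,2) = 1

Coefficients: [6, 2, 1, 1, 2, 2]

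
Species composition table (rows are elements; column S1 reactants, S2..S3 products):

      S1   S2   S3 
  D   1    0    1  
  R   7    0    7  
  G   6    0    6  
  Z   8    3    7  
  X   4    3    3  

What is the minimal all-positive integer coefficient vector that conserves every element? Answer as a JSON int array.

D: 3·1 = 3 | 1·0+3·1 = 3
R: 3·7 = 21 | 1·0+3·7 = 21
G: 3·6 = 18 | 1·0+3·6 = 18
Z: 3·8 = 24 | 1·3+3·7 = 24
X: 3·4 = 12 | 1·3+3·3 = 12
gcd(3,1,3) = 1

Coefficients: [3, 1, 3]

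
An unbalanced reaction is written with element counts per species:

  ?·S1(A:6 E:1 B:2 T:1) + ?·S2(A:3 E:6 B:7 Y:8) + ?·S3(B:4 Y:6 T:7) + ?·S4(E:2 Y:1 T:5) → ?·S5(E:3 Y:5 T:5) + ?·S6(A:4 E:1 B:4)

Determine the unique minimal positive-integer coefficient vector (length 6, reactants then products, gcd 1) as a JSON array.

A: 3·6+2·3+1·0+3·0 = 24 | 5·0+6·4 = 24
E: 3·1+2·6+1·0+3·2 = 21 | 5·3+6·1 = 21
B: 3·2+2·7+1·4+3·0 = 24 | 5·0+6·4 = 24
Y: 3·0+2·8+1·6+3·1 = 25 | 5·5+6·0 = 25
T: 3·1+2·0+1·7+3·5 = 25 | 5·5+6·0 = 25
gcd(3,2,1,3,5,6) = 1

Coefficients: [3, 2, 1, 3, 5, 6]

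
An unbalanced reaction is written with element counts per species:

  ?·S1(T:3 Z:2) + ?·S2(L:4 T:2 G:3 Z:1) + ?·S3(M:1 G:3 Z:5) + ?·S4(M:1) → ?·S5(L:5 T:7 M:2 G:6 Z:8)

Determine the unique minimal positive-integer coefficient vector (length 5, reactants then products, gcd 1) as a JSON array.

Coefficients: [6, 5, 3, 5, 4]

L: 6·0+5·4+3·0+5·0 = 20 | 4·5 = 20
T: 6·3+5·2+3·0+5·0 = 28 | 4·7 = 28
M: 6·0+5·0+3·1+5·1 = 8 | 4·2 = 8
G: 6·0+5·3+3·3+5·0 = 24 | 4·6 = 24
Z: 6·2+5·1+3·5+5·0 = 32 | 4·8 = 32
gcd(6,5,3,5,4) = 1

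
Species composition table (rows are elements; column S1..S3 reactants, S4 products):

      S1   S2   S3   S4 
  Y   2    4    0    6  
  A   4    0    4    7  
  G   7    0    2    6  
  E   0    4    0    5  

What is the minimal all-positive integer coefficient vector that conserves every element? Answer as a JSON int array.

Y: 2·2+5·4+5·0 = 24 | 4·6 = 24
A: 2·4+5·0+5·4 = 28 | 4·7 = 28
G: 2·7+5·0+5·2 = 24 | 4·6 = 24
E: 2·0+5·4+5·0 = 20 | 4·5 = 20
gcd(2,5,5,4) = 1

Coefficients: [2, 5, 5, 4]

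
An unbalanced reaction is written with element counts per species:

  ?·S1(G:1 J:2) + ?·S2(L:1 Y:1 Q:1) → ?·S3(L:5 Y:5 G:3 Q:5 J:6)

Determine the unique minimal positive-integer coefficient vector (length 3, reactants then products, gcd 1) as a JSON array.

Coefficients: [3, 5, 1]

L: 3·0+5·1 = 5 | 1·5 = 5
Y: 3·0+5·1 = 5 | 1·5 = 5
G: 3·1+5·0 = 3 | 1·3 = 3
Q: 3·0+5·1 = 5 | 1·5 = 5
J: 3·2+5·0 = 6 | 1·6 = 6
gcd(3,5,1) = 1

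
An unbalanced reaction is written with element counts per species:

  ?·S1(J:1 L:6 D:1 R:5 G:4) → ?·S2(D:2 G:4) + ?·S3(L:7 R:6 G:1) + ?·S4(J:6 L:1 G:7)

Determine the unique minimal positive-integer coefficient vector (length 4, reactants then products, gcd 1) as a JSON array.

J: 6·1 = 6 | 3·0+5·0+1·6 = 6
L: 6·6 = 36 | 3·0+5·7+1·1 = 36
D: 6·1 = 6 | 3·2+5·0+1·0 = 6
R: 6·5 = 30 | 3·0+5·6+1·0 = 30
G: 6·4 = 24 | 3·4+5·1+1·7 = 24
gcd(6,3,5,1) = 1

Coefficients: [6, 3, 5, 1]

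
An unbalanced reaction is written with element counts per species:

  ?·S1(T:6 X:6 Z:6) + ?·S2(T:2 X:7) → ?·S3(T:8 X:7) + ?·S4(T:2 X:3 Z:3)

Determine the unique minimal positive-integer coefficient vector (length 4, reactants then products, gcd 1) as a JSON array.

T: 3·6+1·2 = 20 | 1·8+6·2 = 20
X: 3·6+1·7 = 25 | 1·7+6·3 = 25
Z: 3·6+1·0 = 18 | 1·0+6·3 = 18
gcd(3,1,1,6) = 1

Coefficients: [3, 1, 1, 6]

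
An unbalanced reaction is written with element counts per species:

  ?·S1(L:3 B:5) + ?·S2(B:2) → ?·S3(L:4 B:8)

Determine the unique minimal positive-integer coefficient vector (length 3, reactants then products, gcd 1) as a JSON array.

L: 4·3+2·0 = 12 | 3·4 = 12
B: 4·5+2·2 = 24 | 3·8 = 24
gcd(4,2,3) = 1

Coefficients: [4, 2, 3]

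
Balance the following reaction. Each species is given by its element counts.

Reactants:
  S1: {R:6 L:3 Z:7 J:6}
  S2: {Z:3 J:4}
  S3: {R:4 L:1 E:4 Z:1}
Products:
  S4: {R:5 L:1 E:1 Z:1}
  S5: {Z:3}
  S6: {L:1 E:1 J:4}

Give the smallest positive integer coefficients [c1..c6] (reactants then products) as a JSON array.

Coefficients: [2, 1, 2, 4, 5, 4]

R: 2·6+1·0+2·4 = 20 | 4·5+5·0+4·0 = 20
L: 2·3+1·0+2·1 = 8 | 4·1+5·0+4·1 = 8
E: 2·0+1·0+2·4 = 8 | 4·1+5·0+4·1 = 8
Z: 2·7+1·3+2·1 = 19 | 4·1+5·3+4·0 = 19
J: 2·6+1·4+2·0 = 16 | 4·0+5·0+4·4 = 16
gcd(2,1,2,4,5,4) = 1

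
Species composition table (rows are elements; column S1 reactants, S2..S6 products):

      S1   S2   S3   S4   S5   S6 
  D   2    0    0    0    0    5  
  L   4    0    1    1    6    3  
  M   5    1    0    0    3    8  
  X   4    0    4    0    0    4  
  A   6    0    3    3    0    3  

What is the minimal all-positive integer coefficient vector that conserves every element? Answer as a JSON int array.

Coefficients: [5, 6, 3, 5, 1, 2]

D: 5·2 = 10 | 6·0+3·0+5·0+1·0+2·5 = 10
L: 5·4 = 20 | 6·0+3·1+5·1+1·6+2·3 = 20
M: 5·5 = 25 | 6·1+3·0+5·0+1·3+2·8 = 25
X: 5·4 = 20 | 6·0+3·4+5·0+1·0+2·4 = 20
A: 5·6 = 30 | 6·0+3·3+5·3+1·0+2·3 = 30
gcd(5,6,3,5,1,2) = 1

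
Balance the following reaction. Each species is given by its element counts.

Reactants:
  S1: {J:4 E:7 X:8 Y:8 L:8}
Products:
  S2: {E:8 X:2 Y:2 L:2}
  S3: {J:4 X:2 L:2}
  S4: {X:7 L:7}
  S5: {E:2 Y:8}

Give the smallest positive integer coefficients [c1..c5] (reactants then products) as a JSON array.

Coefficients: [6, 4, 6, 4, 5]

J: 6·4 = 24 | 4·0+6·4+4·0+5·0 = 24
E: 6·7 = 42 | 4·8+6·0+4·0+5·2 = 42
X: 6·8 = 48 | 4·2+6·2+4·7+5·0 = 48
Y: 6·8 = 48 | 4·2+6·0+4·0+5·8 = 48
L: 6·8 = 48 | 4·2+6·2+4·7+5·0 = 48
gcd(6,4,6,4,5) = 1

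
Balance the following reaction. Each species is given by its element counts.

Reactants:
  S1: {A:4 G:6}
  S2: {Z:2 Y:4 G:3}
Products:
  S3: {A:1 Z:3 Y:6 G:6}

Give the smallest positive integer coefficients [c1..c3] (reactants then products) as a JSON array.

A: 1·4+6·0 = 4 | 4·1 = 4
Z: 1·0+6·2 = 12 | 4·3 = 12
Y: 1·0+6·4 = 24 | 4·6 = 24
G: 1·6+6·3 = 24 | 4·6 = 24
gcd(1,6,4) = 1

Coefficients: [1, 6, 4]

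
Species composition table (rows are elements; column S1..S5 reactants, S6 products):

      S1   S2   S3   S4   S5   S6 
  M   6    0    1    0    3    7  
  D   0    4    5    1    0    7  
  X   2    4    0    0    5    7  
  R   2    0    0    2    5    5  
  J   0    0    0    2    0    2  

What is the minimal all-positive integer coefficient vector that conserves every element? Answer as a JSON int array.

Coefficients: [5, 5, 2, 5, 1, 5]

M: 5·6+5·0+2·1+5·0+1·3 = 35 | 5·7 = 35
D: 5·0+5·4+2·5+5·1+1·0 = 35 | 5·7 = 35
X: 5·2+5·4+2·0+5·0+1·5 = 35 | 5·7 = 35
R: 5·2+5·0+2·0+5·2+1·5 = 25 | 5·5 = 25
J: 5·0+5·0+2·0+5·2+1·0 = 10 | 5·2 = 10
gcd(5,5,2,5,1,5) = 1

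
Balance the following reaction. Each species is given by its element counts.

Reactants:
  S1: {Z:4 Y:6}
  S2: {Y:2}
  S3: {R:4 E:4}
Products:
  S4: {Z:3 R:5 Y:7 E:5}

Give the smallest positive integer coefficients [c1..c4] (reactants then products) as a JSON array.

Coefficients: [3, 5, 5, 4]

Z: 3·4+5·0+5·0 = 12 | 4·3 = 12
R: 3·0+5·0+5·4 = 20 | 4·5 = 20
Y: 3·6+5·2+5·0 = 28 | 4·7 = 28
E: 3·0+5·0+5·4 = 20 | 4·5 = 20
gcd(3,5,5,4) = 1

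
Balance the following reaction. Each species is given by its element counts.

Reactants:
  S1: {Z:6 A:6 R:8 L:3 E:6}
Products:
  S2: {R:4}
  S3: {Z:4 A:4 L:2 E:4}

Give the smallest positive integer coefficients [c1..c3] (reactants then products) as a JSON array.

Z: 2·6 = 12 | 4·0+3·4 = 12
A: 2·6 = 12 | 4·0+3·4 = 12
R: 2·8 = 16 | 4·4+3·0 = 16
L: 2·3 = 6 | 4·0+3·2 = 6
E: 2·6 = 12 | 4·0+3·4 = 12
gcd(2,4,3) = 1

Coefficients: [2, 4, 3]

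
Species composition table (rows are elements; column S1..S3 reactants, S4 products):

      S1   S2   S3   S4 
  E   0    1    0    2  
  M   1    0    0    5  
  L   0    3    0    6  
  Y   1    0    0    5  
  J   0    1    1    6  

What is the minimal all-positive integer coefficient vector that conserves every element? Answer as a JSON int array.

Coefficients: [5, 2, 4, 1]

E: 5·0+2·1+4·0 = 2 | 1·2 = 2
M: 5·1+2·0+4·0 = 5 | 1·5 = 5
L: 5·0+2·3+4·0 = 6 | 1·6 = 6
Y: 5·1+2·0+4·0 = 5 | 1·5 = 5
J: 5·0+2·1+4·1 = 6 | 1·6 = 6
gcd(5,2,4,1) = 1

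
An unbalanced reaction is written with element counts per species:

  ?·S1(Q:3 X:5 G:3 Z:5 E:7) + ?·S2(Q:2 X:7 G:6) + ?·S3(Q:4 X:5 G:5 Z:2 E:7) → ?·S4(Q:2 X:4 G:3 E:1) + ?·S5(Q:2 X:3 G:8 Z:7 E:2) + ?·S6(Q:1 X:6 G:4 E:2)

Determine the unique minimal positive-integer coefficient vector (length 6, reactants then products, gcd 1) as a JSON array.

Coefficients: [1, 5, 1, 6, 1, 3]

Q: 1·3+5·2+1·4 = 17 | 6·2+1·2+3·1 = 17
X: 1·5+5·7+1·5 = 45 | 6·4+1·3+3·6 = 45
G: 1·3+5·6+1·5 = 38 | 6·3+1·8+3·4 = 38
Z: 1·5+5·0+1·2 = 7 | 6·0+1·7+3·0 = 7
E: 1·7+5·0+1·7 = 14 | 6·1+1·2+3·2 = 14
gcd(1,5,1,6,1,3) = 1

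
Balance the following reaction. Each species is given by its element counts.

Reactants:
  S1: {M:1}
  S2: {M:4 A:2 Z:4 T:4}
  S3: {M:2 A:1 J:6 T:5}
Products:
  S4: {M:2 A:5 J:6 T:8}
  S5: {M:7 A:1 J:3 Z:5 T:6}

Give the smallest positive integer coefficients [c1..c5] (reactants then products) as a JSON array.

Coefficients: [4, 5, 4, 2, 4]

M: 4·1+5·4+4·2 = 32 | 2·2+4·7 = 32
A: 4·0+5·2+4·1 = 14 | 2·5+4·1 = 14
J: 4·0+5·0+4·6 = 24 | 2·6+4·3 = 24
Z: 4·0+5·4+4·0 = 20 | 2·0+4·5 = 20
T: 4·0+5·4+4·5 = 40 | 2·8+4·6 = 40
gcd(4,5,4,2,4) = 1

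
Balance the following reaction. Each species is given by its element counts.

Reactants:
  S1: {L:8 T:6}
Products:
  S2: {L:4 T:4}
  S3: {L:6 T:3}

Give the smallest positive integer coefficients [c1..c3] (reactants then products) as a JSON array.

L: 3·8 = 24 | 3·4+2·6 = 24
T: 3·6 = 18 | 3·4+2·3 = 18
gcd(3,3,2) = 1

Coefficients: [3, 3, 2]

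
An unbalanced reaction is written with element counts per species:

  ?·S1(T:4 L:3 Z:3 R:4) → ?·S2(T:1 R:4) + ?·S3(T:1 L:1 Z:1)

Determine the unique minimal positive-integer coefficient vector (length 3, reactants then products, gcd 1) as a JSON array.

T: 1·4 = 4 | 1·1+3·1 = 4
L: 1·3 = 3 | 1·0+3·1 = 3
Z: 1·3 = 3 | 1·0+3·1 = 3
R: 1·4 = 4 | 1·4+3·0 = 4
gcd(1,1,3) = 1

Coefficients: [1, 1, 3]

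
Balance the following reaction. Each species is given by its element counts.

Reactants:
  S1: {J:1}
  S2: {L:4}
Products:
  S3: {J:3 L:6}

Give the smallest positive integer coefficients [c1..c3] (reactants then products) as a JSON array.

J: 6·1+3·0 = 6 | 2·3 = 6
L: 6·0+3·4 = 12 | 2·6 = 12
gcd(6,3,2) = 1

Coefficients: [6, 3, 2]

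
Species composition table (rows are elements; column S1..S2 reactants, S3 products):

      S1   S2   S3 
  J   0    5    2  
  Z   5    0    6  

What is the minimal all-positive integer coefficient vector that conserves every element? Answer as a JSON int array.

Coefficients: [6, 2, 5]

J: 6·0+2·5 = 10 | 5·2 = 10
Z: 6·5+2·0 = 30 | 5·6 = 30
gcd(6,2,5) = 1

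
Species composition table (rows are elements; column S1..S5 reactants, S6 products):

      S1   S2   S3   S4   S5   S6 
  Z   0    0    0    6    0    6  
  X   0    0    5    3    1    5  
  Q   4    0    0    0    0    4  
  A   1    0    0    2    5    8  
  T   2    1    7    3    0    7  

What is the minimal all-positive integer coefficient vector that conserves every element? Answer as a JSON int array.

Z: 5·0+3·0+1·0+5·6+5·0 = 30 | 5·6 = 30
X: 5·0+3·0+1·5+5·3+5·1 = 25 | 5·5 = 25
Q: 5·4+3·0+1·0+5·0+5·0 = 20 | 5·4 = 20
A: 5·1+3·0+1·0+5·2+5·5 = 40 | 5·8 = 40
T: 5·2+3·1+1·7+5·3+5·0 = 35 | 5·7 = 35
gcd(5,3,1,5,5,5) = 1

Coefficients: [5, 3, 1, 5, 5, 5]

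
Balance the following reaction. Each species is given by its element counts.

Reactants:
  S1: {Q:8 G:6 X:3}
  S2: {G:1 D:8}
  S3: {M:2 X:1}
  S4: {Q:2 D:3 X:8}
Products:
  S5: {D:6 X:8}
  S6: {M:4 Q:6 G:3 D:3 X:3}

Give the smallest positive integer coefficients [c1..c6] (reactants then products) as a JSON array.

Coefficients: [1, 3, 6, 5, 5, 3]

M: 1·0+3·0+6·2+5·0 = 12 | 5·0+3·4 = 12
Q: 1·8+3·0+6·0+5·2 = 18 | 5·0+3·6 = 18
G: 1·6+3·1+6·0+5·0 = 9 | 5·0+3·3 = 9
D: 1·0+3·8+6·0+5·3 = 39 | 5·6+3·3 = 39
X: 1·3+3·0+6·1+5·8 = 49 | 5·8+3·3 = 49
gcd(1,3,6,5,5,3) = 1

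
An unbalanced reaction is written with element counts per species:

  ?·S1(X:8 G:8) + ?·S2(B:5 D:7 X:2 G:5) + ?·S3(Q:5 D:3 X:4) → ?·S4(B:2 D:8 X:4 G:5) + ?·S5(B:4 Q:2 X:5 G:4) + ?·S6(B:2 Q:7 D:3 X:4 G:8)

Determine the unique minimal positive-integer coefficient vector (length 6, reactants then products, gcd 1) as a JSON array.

B: 3·0+6·5+3·0 = 30 | 6·2+4·4+1·2 = 30
Q: 3·0+6·0+3·5 = 15 | 6·0+4·2+1·7 = 15
D: 3·0+6·7+3·3 = 51 | 6·8+4·0+1·3 = 51
X: 3·8+6·2+3·4 = 48 | 6·4+4·5+1·4 = 48
G: 3·8+6·5+3·0 = 54 | 6·5+4·4+1·8 = 54
gcd(3,6,3,6,4,1) = 1

Coefficients: [3, 6, 3, 6, 4, 1]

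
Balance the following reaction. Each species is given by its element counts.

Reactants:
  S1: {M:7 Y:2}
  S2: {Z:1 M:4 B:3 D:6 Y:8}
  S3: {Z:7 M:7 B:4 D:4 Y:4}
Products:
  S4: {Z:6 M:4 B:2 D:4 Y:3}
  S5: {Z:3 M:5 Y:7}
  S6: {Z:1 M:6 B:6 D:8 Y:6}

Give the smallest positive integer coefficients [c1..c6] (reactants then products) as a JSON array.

Z: 1·0+6·1+5·7 = 41 | 4·6+4·3+5·1 = 41
M: 1·7+6·4+5·7 = 66 | 4·4+4·5+5·6 = 66
B: 1·0+6·3+5·4 = 38 | 4·2+4·0+5·6 = 38
D: 1·0+6·6+5·4 = 56 | 4·4+4·0+5·8 = 56
Y: 1·2+6·8+5·4 = 70 | 4·3+4·7+5·6 = 70
gcd(1,6,5,4,4,5) = 1

Coefficients: [1, 6, 5, 4, 4, 5]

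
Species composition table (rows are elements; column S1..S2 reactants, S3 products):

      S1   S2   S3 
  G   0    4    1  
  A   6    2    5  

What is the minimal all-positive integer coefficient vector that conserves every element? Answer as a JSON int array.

G: 3·0+1·4 = 4 | 4·1 = 4
A: 3·6+1·2 = 20 | 4·5 = 20
gcd(3,1,4) = 1

Coefficients: [3, 1, 4]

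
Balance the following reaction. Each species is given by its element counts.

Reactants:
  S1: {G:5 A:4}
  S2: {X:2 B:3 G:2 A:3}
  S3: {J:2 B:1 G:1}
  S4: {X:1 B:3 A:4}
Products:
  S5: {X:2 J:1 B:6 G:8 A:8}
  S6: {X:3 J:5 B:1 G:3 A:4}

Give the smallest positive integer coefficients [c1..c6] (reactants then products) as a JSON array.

Coefficients: [3, 4, 4, 1, 3, 1]

X: 3·0+4·2+4·0+1·1 = 9 | 3·2+1·3 = 9
J: 3·0+4·0+4·2+1·0 = 8 | 3·1+1·5 = 8
B: 3·0+4·3+4·1+1·3 = 19 | 3·6+1·1 = 19
G: 3·5+4·2+4·1+1·0 = 27 | 3·8+1·3 = 27
A: 3·4+4·3+4·0+1·4 = 28 | 3·8+1·4 = 28
gcd(3,4,4,1,3,1) = 1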